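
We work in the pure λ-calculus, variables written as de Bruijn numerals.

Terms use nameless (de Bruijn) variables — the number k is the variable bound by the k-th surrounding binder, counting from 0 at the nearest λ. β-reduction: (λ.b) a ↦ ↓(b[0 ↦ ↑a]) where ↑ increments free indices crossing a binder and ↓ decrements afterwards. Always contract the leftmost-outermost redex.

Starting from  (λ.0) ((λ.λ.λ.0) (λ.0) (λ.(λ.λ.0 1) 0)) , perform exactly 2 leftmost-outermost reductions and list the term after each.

  start: (λ.0) ((λ.λ.λ.0) (λ.0) (λ.(λ.λ.0 1) 0))
  [1] (λ.λ.λ.0) (λ.0) (λ.(λ.λ.0 1) 0)
  [2] (λ.λ.0) (λ.(λ.λ.0 1) 0)

Answer: after 2 steps: (λ.λ.0) (λ.(λ.λ.0 1) 0)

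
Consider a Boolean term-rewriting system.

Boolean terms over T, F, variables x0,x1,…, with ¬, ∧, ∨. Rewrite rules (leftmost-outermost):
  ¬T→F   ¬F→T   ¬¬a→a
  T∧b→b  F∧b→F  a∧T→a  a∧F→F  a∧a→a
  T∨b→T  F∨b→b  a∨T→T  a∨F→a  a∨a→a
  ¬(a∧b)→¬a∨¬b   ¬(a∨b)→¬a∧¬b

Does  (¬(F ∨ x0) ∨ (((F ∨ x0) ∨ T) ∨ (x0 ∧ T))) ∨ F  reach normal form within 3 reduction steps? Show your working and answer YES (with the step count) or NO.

  start: (¬(F ∨ x0) ∨ (((F ∨ x0) ∨ T) ∨ (x0 ∧ T))) ∨ F
  [1] ¬(F ∨ x0) ∨ (((F ∨ x0) ∨ T) ∨ (x0 ∧ T))
  [2] (¬F ∧ ¬x0) ∨ (((F ∨ x0) ∨ T) ∨ (x0 ∧ T))
  [3] (T ∧ ¬x0) ∨ (((F ∨ x0) ∨ T) ∨ (x0 ∧ T))

Answer: NO — after 3 steps the term is (T ∧ ¬x0) ∨ (((F ∨ x0) ∨ T) ∨ (x0 ∧ T)), not yet normal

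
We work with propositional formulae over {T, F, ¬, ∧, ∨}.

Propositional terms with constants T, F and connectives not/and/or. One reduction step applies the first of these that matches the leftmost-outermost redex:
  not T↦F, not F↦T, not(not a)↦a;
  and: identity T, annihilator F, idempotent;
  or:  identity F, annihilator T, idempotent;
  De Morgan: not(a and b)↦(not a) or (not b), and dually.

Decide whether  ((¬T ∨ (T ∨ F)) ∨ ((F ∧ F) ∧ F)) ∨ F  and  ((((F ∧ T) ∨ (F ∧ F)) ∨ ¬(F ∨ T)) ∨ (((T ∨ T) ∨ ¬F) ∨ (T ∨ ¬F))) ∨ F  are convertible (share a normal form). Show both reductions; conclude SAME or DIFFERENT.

Term A:
  start: ((¬T ∨ (T ∨ F)) ∨ ((F ∧ F) ∧ F)) ∨ F
  step 1: (¬T ∨ (T ∨ F)) ∨ ((F ∧ F) ∧ F)
  step 2: (F ∨ (T ∨ F)) ∨ ((F ∧ F) ∧ F)
  step 3: (T ∨ F) ∨ ((F ∧ F) ∧ F)
  step 4: T ∨ ((F ∧ F) ∧ F)
  step 5: T

Term B:
  start: ((((F ∧ T) ∨ (F ∧ F)) ∨ ¬(F ∨ T)) ∨ (((T ∨ T) ∨ ¬F) ∨ (T ∨ ¬F))) ∨ F
  step 1: (((F ∧ T) ∨ (F ∧ F)) ∨ ¬(F ∨ T)) ∨ (((T ∨ T) ∨ ¬F) ∨ (T ∨ ¬F))
  step 2: ((F ∨ (F ∧ F)) ∨ ¬(F ∨ T)) ∨ (((T ∨ T) ∨ ¬F) ∨ (T ∨ ¬F))
  step 3: ((F ∧ F) ∨ ¬(F ∨ T)) ∨ (((T ∨ T) ∨ ¬F) ∨ (T ∨ ¬F))
  step 4: (F ∨ ¬(F ∨ T)) ∨ (((T ∨ T) ∨ ¬F) ∨ (T ∨ ¬F))
  step 5: ¬(F ∨ T) ∨ (((T ∨ T) ∨ ¬F) ∨ (T ∨ ¬F))
  step 6: (¬F ∧ ¬T) ∨ (((T ∨ T) ∨ ¬F) ∨ (T ∨ ¬F))
  step 7: (T ∧ ¬T) ∨ (((T ∨ T) ∨ ¬F) ∨ (T ∨ ¬F))
  step 8: ¬T ∨ (((T ∨ T) ∨ ¬F) ∨ (T ∨ ¬F))
  step 9: F ∨ (((T ∨ T) ∨ ¬F) ∨ (T ∨ ¬F))
  step 10: ((T ∨ T) ∨ ¬F) ∨ (T ∨ ¬F)
  step 11: (T ∨ ¬F) ∨ (T ∨ ¬F)
  step 12: T ∨ ¬F
  step 13: T

Answer: SAME — A ⇓ T, B ⇓ T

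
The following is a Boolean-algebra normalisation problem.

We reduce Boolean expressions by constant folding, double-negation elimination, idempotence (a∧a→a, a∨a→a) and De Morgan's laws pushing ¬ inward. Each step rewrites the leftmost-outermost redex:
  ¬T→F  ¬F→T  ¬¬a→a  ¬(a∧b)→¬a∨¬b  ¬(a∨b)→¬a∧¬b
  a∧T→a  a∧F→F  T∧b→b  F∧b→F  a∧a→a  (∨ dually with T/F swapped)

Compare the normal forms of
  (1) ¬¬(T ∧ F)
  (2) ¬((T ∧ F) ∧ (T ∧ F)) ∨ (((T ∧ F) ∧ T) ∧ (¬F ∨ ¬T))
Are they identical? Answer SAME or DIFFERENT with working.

Answer: DIFFERENT — A ⇓ F, B ⇓ T

Derivation:
Term A:
  start: ¬¬(T ∧ F)
  [1] T ∧ F
  [2] F

Term B:
  start: ¬((T ∧ F) ∧ (T ∧ F)) ∨ (((T ∧ F) ∧ T) ∧ (¬F ∨ ¬T))
  [1] (¬(T ∧ F) ∨ ¬(T ∧ F)) ∨ (((T ∧ F) ∧ T) ∧ (¬F ∨ ¬T))
  [2] ¬(T ∧ F) ∨ (((T ∧ F) ∧ T) ∧ (¬F ∨ ¬T))
  [3] (¬T ∨ ¬F) ∨ (((T ∧ F) ∧ T) ∧ (¬F ∨ ¬T))
  [4] (F ∨ ¬F) ∨ (((T ∧ F) ∧ T) ∧ (¬F ∨ ¬T))
  [5] ¬F ∨ (((T ∧ F) ∧ T) ∧ (¬F ∨ ¬T))
  [6] T ∨ (((T ∧ F) ∧ T) ∧ (¬F ∨ ¬T))
  [7] T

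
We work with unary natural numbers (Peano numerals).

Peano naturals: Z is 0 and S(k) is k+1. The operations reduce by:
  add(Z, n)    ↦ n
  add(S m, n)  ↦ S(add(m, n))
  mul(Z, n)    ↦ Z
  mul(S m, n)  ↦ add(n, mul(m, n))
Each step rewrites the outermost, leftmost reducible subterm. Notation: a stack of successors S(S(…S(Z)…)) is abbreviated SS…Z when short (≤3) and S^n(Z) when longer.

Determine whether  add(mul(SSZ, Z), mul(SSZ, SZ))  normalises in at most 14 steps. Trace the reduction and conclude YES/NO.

  start: add(mul(SSZ, Z), mul(SSZ, SZ))
  step 1: add(add(Z, mul(SZ, Z)), mul(SSZ, SZ))
  step 2: add(mul(SZ, Z), mul(SSZ, SZ))
  step 3: add(add(Z, mul(Z, Z)), mul(SSZ, SZ))
  step 4: add(mul(Z, Z), mul(SSZ, SZ))
  step 5: add(Z, mul(SSZ, SZ))
  step 6: mul(SSZ, SZ)
  step 7: add(SZ, mul(SZ, SZ))
  step 8: S(add(Z, mul(SZ, SZ)))
  step 9: S(mul(SZ, SZ))
  step 10: S(add(SZ, mul(Z, SZ)))
  step 11: S(S(add(Z, mul(Z, SZ))))
  step 12: S(S(mul(Z, SZ)))
  step 13: SSZ

Answer: YES — reaches normal form SSZ in 13 ≤ 14 steps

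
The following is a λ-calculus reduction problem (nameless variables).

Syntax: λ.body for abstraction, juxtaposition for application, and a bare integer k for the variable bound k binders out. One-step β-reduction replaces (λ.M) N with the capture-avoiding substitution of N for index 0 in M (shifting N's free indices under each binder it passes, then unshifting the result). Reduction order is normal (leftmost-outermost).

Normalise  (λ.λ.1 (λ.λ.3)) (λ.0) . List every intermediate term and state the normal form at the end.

  start: (λ.λ.1 (λ.λ.3)) (λ.0)
  →1  λ.(λ.0) (λ.λ.λ.0)
  →2  λ.λ.λ.λ.0

Answer: normal form = λ.λ.λ.λ.0  (in 2 steps)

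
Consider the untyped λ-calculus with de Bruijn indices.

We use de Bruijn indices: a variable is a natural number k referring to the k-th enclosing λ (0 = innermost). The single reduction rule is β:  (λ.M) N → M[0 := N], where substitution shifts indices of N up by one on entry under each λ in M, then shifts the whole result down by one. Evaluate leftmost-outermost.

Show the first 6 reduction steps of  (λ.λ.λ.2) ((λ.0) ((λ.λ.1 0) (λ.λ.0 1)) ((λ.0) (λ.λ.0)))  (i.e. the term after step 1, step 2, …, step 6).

  start: (λ.λ.λ.2) ((λ.0) ((λ.λ.1 0) (λ.λ.0 1)) ((λ.0) (λ.λ.0)))
  →1  λ.λ.(λ.0) ((λ.λ.1 0) (λ.λ.0 1)) ((λ.0) (λ.λ.0))
  →2  λ.λ.(λ.λ.1 0) (λ.λ.0 1) ((λ.0) (λ.λ.0))
  →3  λ.λ.(λ.(λ.λ.0 1) 0) ((λ.0) (λ.λ.0))
  →4  λ.λ.(λ.λ.0 1) ((λ.0) (λ.λ.0))
  →5  λ.λ.λ.0 ((λ.0) (λ.λ.0))
  →6  λ.λ.λ.0 (λ.λ.0)

Answer: after 6 steps: λ.λ.λ.0 (λ.λ.0)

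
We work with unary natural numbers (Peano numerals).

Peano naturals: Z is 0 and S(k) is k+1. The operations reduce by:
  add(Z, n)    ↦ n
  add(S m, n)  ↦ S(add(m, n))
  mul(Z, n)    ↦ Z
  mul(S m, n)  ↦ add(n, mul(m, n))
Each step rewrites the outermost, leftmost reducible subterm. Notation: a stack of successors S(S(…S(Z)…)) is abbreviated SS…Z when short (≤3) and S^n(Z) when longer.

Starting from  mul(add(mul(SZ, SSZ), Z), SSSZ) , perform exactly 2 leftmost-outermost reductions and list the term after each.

  start: mul(add(mul(SZ, SSZ), Z), SSSZ)
  →1  mul(add(add(SSZ, mul(Z, SSZ)), Z), SSSZ)
  →2  mul(add(S(add(SZ, mul(Z, SSZ))), Z), SSSZ)

Answer: after 2 steps: mul(add(S(add(SZ, mul(Z, SSZ))), Z), SSSZ)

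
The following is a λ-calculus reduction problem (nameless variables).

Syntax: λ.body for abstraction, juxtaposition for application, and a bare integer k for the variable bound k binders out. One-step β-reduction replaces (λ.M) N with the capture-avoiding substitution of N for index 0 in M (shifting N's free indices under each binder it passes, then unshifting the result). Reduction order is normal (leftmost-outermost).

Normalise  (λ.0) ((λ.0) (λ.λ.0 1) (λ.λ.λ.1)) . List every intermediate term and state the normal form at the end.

Answer: normal form = λ.0 (λ.λ.λ.1)  (in 3 steps)

Derivation:
  start: (λ.0) ((λ.0) (λ.λ.0 1) (λ.λ.λ.1))
  →1  (λ.0) (λ.λ.0 1) (λ.λ.λ.1)
  →2  (λ.λ.0 1) (λ.λ.λ.1)
  →3  λ.0 (λ.λ.λ.1)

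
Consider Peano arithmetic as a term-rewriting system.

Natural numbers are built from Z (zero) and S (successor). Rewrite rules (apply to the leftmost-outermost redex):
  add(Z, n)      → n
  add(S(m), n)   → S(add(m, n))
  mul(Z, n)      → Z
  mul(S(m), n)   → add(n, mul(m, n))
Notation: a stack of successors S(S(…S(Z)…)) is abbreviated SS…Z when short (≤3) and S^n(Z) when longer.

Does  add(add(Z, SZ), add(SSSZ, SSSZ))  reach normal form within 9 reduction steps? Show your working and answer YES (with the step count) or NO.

  start: add(add(Z, SZ), add(SSSZ, SSSZ))
  →1  add(SZ, add(SSSZ, SSSZ))
  →2  S(add(Z, add(SSSZ, SSSZ)))
  →3  S(add(SSSZ, SSSZ))
  →4  S(S(add(SSZ, SSSZ)))
  →5  S(S(S(add(SZ, SSSZ))))
  →6  S(S(S(S(add(Z, SSSZ)))))
  →7  S^7(Z)

Answer: YES — reaches normal form S^7(Z) in 7 ≤ 9 steps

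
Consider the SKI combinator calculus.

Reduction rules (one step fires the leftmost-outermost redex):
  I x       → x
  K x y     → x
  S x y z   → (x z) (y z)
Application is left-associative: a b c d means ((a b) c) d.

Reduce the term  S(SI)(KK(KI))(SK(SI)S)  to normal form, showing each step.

  start: S(SI)(KK(KI))(SK(SI)S)
  →1  SI(SK(SI)S)(KK(KI)(SK(SI)S))
  →2  I(KK(KI)(SK(SI)S))(SK(SI)S(KK(KI)(SK(SI)S)))
  →3  KK(KI)(SK(SI)S)(SK(SI)S(KK(KI)(SK(SI)S)))
  →4  K(SK(SI)S)(SK(SI)S(KK(KI)(SK(SI)S)))
  →5  SK(SI)S
  →6  KS(SIS)
  →7  S

Answer: normal form = S  (in 7 steps)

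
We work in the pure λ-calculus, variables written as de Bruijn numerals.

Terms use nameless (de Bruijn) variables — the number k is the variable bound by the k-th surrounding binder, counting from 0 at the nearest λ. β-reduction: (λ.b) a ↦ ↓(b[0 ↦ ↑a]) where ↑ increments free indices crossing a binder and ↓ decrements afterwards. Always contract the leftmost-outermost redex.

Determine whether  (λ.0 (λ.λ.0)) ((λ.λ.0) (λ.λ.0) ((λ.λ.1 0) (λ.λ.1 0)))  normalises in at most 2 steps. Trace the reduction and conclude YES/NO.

  start: (λ.0 (λ.λ.0)) ((λ.λ.0) (λ.λ.0) ((λ.λ.1 0) (λ.λ.1 0)))
  →1  (λ.λ.0) (λ.λ.0) ((λ.λ.1 0) (λ.λ.1 0)) (λ.λ.0)
  →2  (λ.0) ((λ.λ.1 0) (λ.λ.1 0)) (λ.λ.0)

Answer: NO — after 2 steps the term is (λ.0) ((λ.λ.1 0) (λ.λ.1 0)) (λ.λ.0), not yet normal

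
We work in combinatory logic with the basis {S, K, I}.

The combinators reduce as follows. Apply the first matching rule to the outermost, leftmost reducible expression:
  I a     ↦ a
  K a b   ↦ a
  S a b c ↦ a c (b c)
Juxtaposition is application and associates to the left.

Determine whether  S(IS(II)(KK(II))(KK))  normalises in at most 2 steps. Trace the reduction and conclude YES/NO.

  start: S(IS(II)(KK(II))(KK))
  →1  S(S(II)(KK(II))(KK))
  →2  S(II(KK)(KK(II)(KK)))

Answer: NO — after 2 steps the term is S(II(KK)(KK(II)(KK))), not yet normal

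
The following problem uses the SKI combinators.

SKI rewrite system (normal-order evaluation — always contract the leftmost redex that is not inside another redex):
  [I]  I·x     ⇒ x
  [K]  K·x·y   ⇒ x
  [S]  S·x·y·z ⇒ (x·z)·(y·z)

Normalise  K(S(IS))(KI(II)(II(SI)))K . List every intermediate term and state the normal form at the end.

Answer: normal form = SSK  (in 2 steps)

Working:
  start: K(S(IS))(KI(II)(II(SI)))K
  →1  S(IS)K
  →2  SSK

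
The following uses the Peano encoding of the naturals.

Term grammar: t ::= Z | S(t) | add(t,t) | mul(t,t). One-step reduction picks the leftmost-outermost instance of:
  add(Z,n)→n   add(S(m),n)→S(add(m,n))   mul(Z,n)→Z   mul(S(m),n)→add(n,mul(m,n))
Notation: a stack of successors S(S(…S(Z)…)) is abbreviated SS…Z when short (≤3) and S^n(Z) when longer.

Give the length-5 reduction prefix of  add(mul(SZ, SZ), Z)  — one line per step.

  start: add(mul(SZ, SZ), Z)
  step 1: add(add(SZ, mul(Z, SZ)), Z)
  step 2: add(S(add(Z, mul(Z, SZ))), Z)
  step 3: S(add(add(Z, mul(Z, SZ)), Z))
  step 4: S(add(mul(Z, SZ), Z))
  step 5: S(add(Z, Z))

Answer: after 5 steps: S(add(Z, Z))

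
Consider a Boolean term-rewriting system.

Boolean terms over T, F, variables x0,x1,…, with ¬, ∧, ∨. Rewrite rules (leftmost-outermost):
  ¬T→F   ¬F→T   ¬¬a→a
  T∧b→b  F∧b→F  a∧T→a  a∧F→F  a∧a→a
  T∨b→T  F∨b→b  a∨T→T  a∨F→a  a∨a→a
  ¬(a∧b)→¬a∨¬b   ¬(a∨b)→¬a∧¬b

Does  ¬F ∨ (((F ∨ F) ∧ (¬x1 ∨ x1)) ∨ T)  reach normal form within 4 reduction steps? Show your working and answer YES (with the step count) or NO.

Answer: YES — reaches normal form T in 2 ≤ 4 steps

Working:
  start: ¬F ∨ (((F ∨ F) ∧ (¬x1 ∨ x1)) ∨ T)
  →1  T ∨ (((F ∨ F) ∧ (¬x1 ∨ x1)) ∨ T)
  →2  T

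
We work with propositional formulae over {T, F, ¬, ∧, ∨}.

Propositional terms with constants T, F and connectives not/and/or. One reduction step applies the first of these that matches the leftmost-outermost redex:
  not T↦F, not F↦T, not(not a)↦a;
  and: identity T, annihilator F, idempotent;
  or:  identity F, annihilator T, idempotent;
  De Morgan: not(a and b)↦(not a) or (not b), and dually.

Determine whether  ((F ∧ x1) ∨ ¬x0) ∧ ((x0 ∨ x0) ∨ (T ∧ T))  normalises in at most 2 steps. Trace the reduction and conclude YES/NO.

  start: ((F ∧ x1) ∨ ¬x0) ∧ ((x0 ∨ x0) ∨ (T ∧ T))
  [1] (F ∨ ¬x0) ∧ ((x0 ∨ x0) ∨ (T ∧ T))
  [2] ¬x0 ∧ ((x0 ∨ x0) ∨ (T ∧ T))

Answer: NO — after 2 steps the term is ¬x0 ∧ ((x0 ∨ x0) ∨ (T ∧ T)), not yet normal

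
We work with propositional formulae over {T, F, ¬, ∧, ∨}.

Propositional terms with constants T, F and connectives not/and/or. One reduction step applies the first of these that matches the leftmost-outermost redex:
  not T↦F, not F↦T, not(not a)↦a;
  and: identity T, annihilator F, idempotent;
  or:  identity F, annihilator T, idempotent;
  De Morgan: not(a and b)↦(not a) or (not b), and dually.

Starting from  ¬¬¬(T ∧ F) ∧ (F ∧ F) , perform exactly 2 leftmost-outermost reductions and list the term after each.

Answer: after 2 steps: (¬T ∨ ¬F) ∧ (F ∧ F)

Reduction:
  start: ¬¬¬(T ∧ F) ∧ (F ∧ F)
  [1] ¬(T ∧ F) ∧ (F ∧ F)
  [2] (¬T ∨ ¬F) ∧ (F ∧ F)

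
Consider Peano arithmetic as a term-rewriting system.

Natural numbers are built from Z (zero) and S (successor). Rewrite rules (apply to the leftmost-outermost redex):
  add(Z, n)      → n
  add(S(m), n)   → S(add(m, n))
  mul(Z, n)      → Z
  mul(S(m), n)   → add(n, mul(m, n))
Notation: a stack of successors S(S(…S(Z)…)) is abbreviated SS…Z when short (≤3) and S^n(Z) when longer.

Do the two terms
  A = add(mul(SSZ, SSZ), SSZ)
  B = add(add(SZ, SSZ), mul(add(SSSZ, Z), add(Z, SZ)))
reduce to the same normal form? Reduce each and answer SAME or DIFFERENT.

Term A:
  start: add(mul(SSZ, SSZ), SSZ)
  [1] add(add(SSZ, mul(SZ, SSZ)), SSZ)
  [2] add(S(add(SZ, mul(SZ, SSZ))), SSZ)
  [3] S(add(add(SZ, mul(SZ, SSZ)), SSZ))
  [4] S(add(S(add(Z, mul(SZ, SSZ))), SSZ))
  [5] S(S(add(add(Z, mul(SZ, SSZ)), SSZ)))
  [6] S(S(add(mul(SZ, SSZ), SSZ)))
  [7] S(S(add(add(SSZ, mul(Z, SSZ)), SSZ)))
  [8] S(S(add(S(add(SZ, mul(Z, SSZ))), SSZ)))
  [9] S(S(S(add(add(SZ, mul(Z, SSZ)), SSZ))))
  [10] S(S(S(add(S(add(Z, mul(Z, SSZ))), SSZ))))
  [11] S(S(S(S(add(add(Z, mul(Z, SSZ)), SSZ)))))
  [12] S(S(S(S(add(mul(Z, SSZ), SSZ)))))
  [13] S(S(S(S(add(Z, SSZ)))))
  [14] S^6(Z)

Term B:
  start: add(add(SZ, SSZ), mul(add(SSSZ, Z), add(Z, SZ)))
  [1] add(S(add(Z, SSZ)), mul(add(SSSZ, Z), add(Z, SZ)))
  [2] S(add(add(Z, SSZ), mul(add(SSSZ, Z), add(Z, SZ))))
  [3] S(add(SSZ, mul(add(SSSZ, Z), add(Z, SZ))))
  [4] S(S(add(SZ, mul(add(SSSZ, Z), add(Z, SZ)))))
  [5] S(S(S(add(Z, mul(add(SSSZ, Z), add(Z, SZ))))))
  [6] S(S(S(mul(add(SSSZ, Z), add(Z, SZ)))))
  [7] S(S(S(mul(S(add(SSZ, Z)), add(Z, SZ)))))
  [8] S(S(S(add(add(Z, SZ), mul(add(SSZ, Z), add(Z, SZ))))))
  [9] S(S(S(add(SZ, mul(add(SSZ, Z), add(Z, SZ))))))
  [10] S(S(S(S(add(Z, mul(add(SSZ, Z), add(Z, SZ)))))))
  [11] S(S(S(S(mul(add(SSZ, Z), add(Z, SZ))))))
  [12] S(S(S(S(mul(S(add(SZ, Z)), add(Z, SZ))))))
  [13] S(S(S(S(add(add(Z, SZ), mul(add(SZ, Z), add(Z, SZ)))))))
  [14] S(S(S(S(add(SZ, mul(add(SZ, Z), add(Z, SZ)))))))
  [15] S(S(S(S(S(add(Z, mul(add(SZ, Z), add(Z, SZ))))))))
  [16] S(S(S(S(S(mul(add(SZ, Z), add(Z, SZ)))))))
  [17] S(S(S(S(S(mul(S(add(Z, Z)), add(Z, SZ)))))))
  [18] S(S(S(S(S(add(add(Z, SZ), mul(add(Z, Z), add(Z, SZ))))))))
  [19] S(S(S(S(S(add(SZ, mul(add(Z, Z), add(Z, SZ))))))))
  [20] S(S(S(S(S(S(add(Z, mul(add(Z, Z), add(Z, SZ)))))))))
  [21] S(S(S(S(S(S(mul(add(Z, Z), add(Z, SZ))))))))
  [22] S(S(S(S(S(S(mul(Z, add(Z, SZ))))))))
  [23] S^6(Z)

Answer: SAME — A ⇓ S^6(Z), B ⇓ S^6(Z)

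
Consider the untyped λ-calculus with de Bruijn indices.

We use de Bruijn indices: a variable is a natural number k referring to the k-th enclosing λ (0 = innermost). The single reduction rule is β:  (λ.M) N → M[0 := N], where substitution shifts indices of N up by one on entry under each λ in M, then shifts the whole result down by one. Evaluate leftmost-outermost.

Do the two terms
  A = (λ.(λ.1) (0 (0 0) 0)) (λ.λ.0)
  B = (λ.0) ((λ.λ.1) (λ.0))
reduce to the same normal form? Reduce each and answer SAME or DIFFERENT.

Answer: SAME — A ⇓ λ.λ.0, B ⇓ λ.λ.0

Derivation:
Term A:
  start: (λ.(λ.1) (0 (0 0) 0)) (λ.λ.0)
  →1  (λ.λ.λ.0) ((λ.λ.0) ((λ.λ.0) (λ.λ.0)) (λ.λ.0))
  →2  λ.λ.0

Term B:
  start: (λ.0) ((λ.λ.1) (λ.0))
  →1  (λ.λ.1) (λ.0)
  →2  λ.λ.0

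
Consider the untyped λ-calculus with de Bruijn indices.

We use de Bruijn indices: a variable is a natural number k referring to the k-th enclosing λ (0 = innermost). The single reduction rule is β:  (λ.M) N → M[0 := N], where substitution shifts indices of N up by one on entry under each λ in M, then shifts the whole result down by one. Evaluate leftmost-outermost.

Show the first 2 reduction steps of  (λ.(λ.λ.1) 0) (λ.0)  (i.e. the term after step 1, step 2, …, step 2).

  start: (λ.(λ.λ.1) 0) (λ.0)
  →1  (λ.λ.1) (λ.0)
  →2  λ.λ.0

Answer: after 2 steps: λ.λ.0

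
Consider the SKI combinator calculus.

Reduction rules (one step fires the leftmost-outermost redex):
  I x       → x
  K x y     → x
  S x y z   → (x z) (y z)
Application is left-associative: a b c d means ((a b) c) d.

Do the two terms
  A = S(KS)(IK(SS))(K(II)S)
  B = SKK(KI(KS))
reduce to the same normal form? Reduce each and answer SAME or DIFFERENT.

Term A:
  start: S(KS)(IK(SS))(K(II)S)
  →1  KS(K(II)S)(IK(SS)(K(II)S))
  →2  S(IK(SS)(K(II)S))
  →3  S(K(SS)(K(II)S))
  →4  S(SS)

Term B:
  start: SKK(KI(KS))
  →1  K(KI(KS))(K(KI(KS)))
  →2  KI(KS)
  →3  I

Answer: DIFFERENT — A ⇓ S(SS), B ⇓ I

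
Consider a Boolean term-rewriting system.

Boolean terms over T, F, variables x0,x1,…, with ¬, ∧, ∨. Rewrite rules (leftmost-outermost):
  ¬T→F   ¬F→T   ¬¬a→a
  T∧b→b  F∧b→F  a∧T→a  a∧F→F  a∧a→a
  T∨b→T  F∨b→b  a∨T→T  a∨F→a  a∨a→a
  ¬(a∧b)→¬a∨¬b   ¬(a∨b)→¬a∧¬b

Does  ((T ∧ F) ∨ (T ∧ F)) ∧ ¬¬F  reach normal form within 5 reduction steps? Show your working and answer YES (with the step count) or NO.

  start: ((T ∧ F) ∨ (T ∧ F)) ∧ ¬¬F
  [1] (T ∧ F) ∧ ¬¬F
  [2] F ∧ ¬¬F
  [3] F

Answer: YES — reaches normal form F in 3 ≤ 5 steps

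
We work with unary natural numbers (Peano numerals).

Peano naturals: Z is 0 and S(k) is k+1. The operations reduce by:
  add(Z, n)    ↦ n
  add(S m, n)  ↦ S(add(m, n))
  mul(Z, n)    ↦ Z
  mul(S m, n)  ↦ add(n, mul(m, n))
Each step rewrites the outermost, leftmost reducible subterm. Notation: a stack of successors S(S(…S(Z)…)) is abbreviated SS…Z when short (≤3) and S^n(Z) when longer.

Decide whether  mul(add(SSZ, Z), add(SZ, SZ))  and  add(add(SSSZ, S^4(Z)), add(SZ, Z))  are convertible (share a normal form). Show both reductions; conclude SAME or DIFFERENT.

Answer: DIFFERENT — A ⇓ S^4(Z), B ⇓ S^8(Z)

Reduction:
Term A:
  start: mul(add(SSZ, Z), add(SZ, SZ))
  →1  mul(S(add(SZ, Z)), add(SZ, SZ))
  →2  add(add(SZ, SZ), mul(add(SZ, Z), add(SZ, SZ)))
  →3  add(S(add(Z, SZ)), mul(add(SZ, Z), add(SZ, SZ)))
  →4  S(add(add(Z, SZ), mul(add(SZ, Z), add(SZ, SZ))))
  →5  S(add(SZ, mul(add(SZ, Z), add(SZ, SZ))))
  →6  S(S(add(Z, mul(add(SZ, Z), add(SZ, SZ)))))
  →7  S(S(mul(add(SZ, Z), add(SZ, SZ))))
  →8  S(S(mul(S(add(Z, Z)), add(SZ, SZ))))
  →9  S(S(add(add(SZ, SZ), mul(add(Z, Z), add(SZ, SZ)))))
  →10  S(S(add(S(add(Z, SZ)), mul(add(Z, Z), add(SZ, SZ)))))
  →11  S(S(S(add(add(Z, SZ), mul(add(Z, Z), add(SZ, SZ))))))
  →12  S(S(S(add(SZ, mul(add(Z, Z), add(SZ, SZ))))))
  →13  S(S(S(S(add(Z, mul(add(Z, Z), add(SZ, SZ)))))))
  →14  S(S(S(S(mul(add(Z, Z), add(SZ, SZ))))))
  →15  S(S(S(S(mul(Z, add(SZ, SZ))))))
  →16  S^4(Z)

Term B:
  start: add(add(SSSZ, S^4(Z)), add(SZ, Z))
  →1  add(S(add(SSZ, S^4(Z))), add(SZ, Z))
  →2  S(add(add(SSZ, S^4(Z)), add(SZ, Z)))
  →3  S(add(S(add(SZ, S^4(Z))), add(SZ, Z)))
  →4  S(S(add(add(SZ, S^4(Z)), add(SZ, Z))))
  →5  S(S(add(S(add(Z, S^4(Z))), add(SZ, Z))))
  →6  S(S(S(add(add(Z, S^4(Z)), add(SZ, Z)))))
  →7  S(S(S(add(S^4(Z), add(SZ, Z)))))
  →8  S(S(S(S(add(SSSZ, add(SZ, Z))))))
  →9  S(S(S(S(S(add(SSZ, add(SZ, Z)))))))
  →10  S(S(S(S(S(S(add(SZ, add(SZ, Z))))))))
  →11  S(S(S(S(S(S(S(add(Z, add(SZ, Z)))))))))
  →12  S(S(S(S(S(S(S(add(SZ, Z))))))))
  →13  S(S(S(S(S(S(S(S(add(Z, Z)))))))))
  →14  S^8(Z)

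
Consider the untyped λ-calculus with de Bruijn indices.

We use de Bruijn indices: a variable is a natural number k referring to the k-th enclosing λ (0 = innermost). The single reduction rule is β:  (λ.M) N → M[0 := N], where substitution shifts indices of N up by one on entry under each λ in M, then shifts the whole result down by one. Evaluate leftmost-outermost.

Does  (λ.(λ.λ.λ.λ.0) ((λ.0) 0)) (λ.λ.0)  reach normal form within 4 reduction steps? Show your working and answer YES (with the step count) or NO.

Answer: YES — reaches normal form λ.λ.λ.0 in 2 ≤ 4 steps

Derivation:
  start: (λ.(λ.λ.λ.λ.0) ((λ.0) 0)) (λ.λ.0)
  [1] (λ.λ.λ.λ.0) ((λ.0) (λ.λ.0))
  [2] λ.λ.λ.0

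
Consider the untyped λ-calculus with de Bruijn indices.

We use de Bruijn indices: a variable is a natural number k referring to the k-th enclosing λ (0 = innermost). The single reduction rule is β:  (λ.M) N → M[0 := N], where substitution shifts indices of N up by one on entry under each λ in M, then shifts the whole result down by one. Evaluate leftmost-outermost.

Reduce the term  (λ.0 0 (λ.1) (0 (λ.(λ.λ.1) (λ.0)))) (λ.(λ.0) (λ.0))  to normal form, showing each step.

  start: (λ.0 0 (λ.1) (0 (λ.(λ.λ.1) (λ.0)))) (λ.(λ.0) (λ.0))
  →1  (λ.(λ.0) (λ.0)) (λ.(λ.0) (λ.0)) (λ.λ.(λ.0) (λ.0)) ((λ.(λ.0) (λ.0)) (λ.(λ.λ.1) (λ.0)))
  →2  (λ.0) (λ.0) (λ.λ.(λ.0) (λ.0)) ((λ.(λ.0) (λ.0)) (λ.(λ.λ.1) (λ.0)))
  →3  (λ.0) (λ.λ.(λ.0) (λ.0)) ((λ.(λ.0) (λ.0)) (λ.(λ.λ.1) (λ.0)))
  →4  (λ.λ.(λ.0) (λ.0)) ((λ.(λ.0) (λ.0)) (λ.(λ.λ.1) (λ.0)))
  →5  λ.(λ.0) (λ.0)
  →6  λ.λ.0

Answer: normal form = λ.λ.0  (in 6 steps)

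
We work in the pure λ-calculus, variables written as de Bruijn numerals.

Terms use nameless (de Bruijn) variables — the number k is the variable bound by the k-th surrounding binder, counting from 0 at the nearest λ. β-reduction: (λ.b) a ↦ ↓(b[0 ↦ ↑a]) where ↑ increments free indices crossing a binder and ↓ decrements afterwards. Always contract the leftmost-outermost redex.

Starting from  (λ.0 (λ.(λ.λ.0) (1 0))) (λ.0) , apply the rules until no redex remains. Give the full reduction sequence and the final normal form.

  start: (λ.0 (λ.(λ.λ.0) (1 0))) (λ.0)
  →1  (λ.0) (λ.(λ.λ.0) ((λ.0) 0))
  →2  λ.(λ.λ.0) ((λ.0) 0)
  →3  λ.λ.0

Answer: normal form = λ.λ.0  (in 3 steps)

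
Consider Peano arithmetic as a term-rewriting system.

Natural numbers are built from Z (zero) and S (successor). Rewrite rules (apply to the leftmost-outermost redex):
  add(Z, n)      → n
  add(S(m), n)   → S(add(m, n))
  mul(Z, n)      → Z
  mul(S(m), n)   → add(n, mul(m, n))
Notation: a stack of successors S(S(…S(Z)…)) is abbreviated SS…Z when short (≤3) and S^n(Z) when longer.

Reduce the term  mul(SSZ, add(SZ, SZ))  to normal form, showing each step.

Answer: normal form = S^4(Z)  (in 13 steps)

Derivation:
  start: mul(SSZ, add(SZ, SZ))
  →1  add(add(SZ, SZ), mul(SZ, add(SZ, SZ)))
  →2  add(S(add(Z, SZ)), mul(SZ, add(SZ, SZ)))
  →3  S(add(add(Z, SZ), mul(SZ, add(SZ, SZ))))
  →4  S(add(SZ, mul(SZ, add(SZ, SZ))))
  →5  S(S(add(Z, mul(SZ, add(SZ, SZ)))))
  →6  S(S(mul(SZ, add(SZ, SZ))))
  →7  S(S(add(add(SZ, SZ), mul(Z, add(SZ, SZ)))))
  →8  S(S(add(S(add(Z, SZ)), mul(Z, add(SZ, SZ)))))
  →9  S(S(S(add(add(Z, SZ), mul(Z, add(SZ, SZ))))))
  →10  S(S(S(add(SZ, mul(Z, add(SZ, SZ))))))
  →11  S(S(S(S(add(Z, mul(Z, add(SZ, SZ)))))))
  →12  S(S(S(S(mul(Z, add(SZ, SZ))))))
  →13  S^4(Z)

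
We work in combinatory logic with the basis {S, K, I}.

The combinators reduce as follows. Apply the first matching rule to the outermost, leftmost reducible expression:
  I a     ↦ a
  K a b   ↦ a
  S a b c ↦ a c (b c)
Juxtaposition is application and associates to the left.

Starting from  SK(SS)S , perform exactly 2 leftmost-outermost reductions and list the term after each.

Answer: after 2 steps: S

Derivation:
  start: SK(SS)S
  step 1: KS(SSS)
  step 2: S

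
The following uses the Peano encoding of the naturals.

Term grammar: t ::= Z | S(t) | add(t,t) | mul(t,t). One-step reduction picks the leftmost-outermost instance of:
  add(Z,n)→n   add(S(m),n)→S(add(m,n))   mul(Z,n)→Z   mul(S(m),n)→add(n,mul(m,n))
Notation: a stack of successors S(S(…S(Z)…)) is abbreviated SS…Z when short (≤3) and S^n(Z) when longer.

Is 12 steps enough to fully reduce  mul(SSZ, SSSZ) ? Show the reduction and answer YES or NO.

Answer: YES — reaches normal form S^6(Z) in 11 ≤ 12 steps

Derivation:
  start: mul(SSZ, SSSZ)
  [1] add(SSSZ, mul(SZ, SSSZ))
  [2] S(add(SSZ, mul(SZ, SSSZ)))
  [3] S(S(add(SZ, mul(SZ, SSSZ))))
  [4] S(S(S(add(Z, mul(SZ, SSSZ)))))
  [5] S(S(S(mul(SZ, SSSZ))))
  [6] S(S(S(add(SSSZ, mul(Z, SSSZ)))))
  [7] S(S(S(S(add(SSZ, mul(Z, SSSZ))))))
  [8] S(S(S(S(S(add(SZ, mul(Z, SSSZ)))))))
  [9] S(S(S(S(S(S(add(Z, mul(Z, SSSZ))))))))
  [10] S(S(S(S(S(S(mul(Z, SSSZ)))))))
  [11] S^6(Z)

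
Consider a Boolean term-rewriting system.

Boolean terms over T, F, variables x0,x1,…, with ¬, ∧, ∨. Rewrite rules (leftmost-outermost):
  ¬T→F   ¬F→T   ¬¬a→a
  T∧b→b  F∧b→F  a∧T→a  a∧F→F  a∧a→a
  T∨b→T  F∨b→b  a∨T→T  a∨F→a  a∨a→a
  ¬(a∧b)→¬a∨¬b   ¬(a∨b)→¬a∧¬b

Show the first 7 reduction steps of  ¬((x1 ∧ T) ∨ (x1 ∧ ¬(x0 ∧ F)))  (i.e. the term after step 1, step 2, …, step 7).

  start: ¬((x1 ∧ T) ∨ (x1 ∧ ¬(x0 ∧ F)))
  step 1: ¬(x1 ∧ T) ∧ ¬(x1 ∧ ¬(x0 ∧ F))
  step 2: (¬x1 ∨ ¬T) ∧ ¬(x1 ∧ ¬(x0 ∧ F))
  step 3: (¬x1 ∨ F) ∧ ¬(x1 ∧ ¬(x0 ∧ F))
  step 4: ¬x1 ∧ ¬(x1 ∧ ¬(x0 ∧ F))
  step 5: ¬x1 ∧ (¬x1 ∨ ¬¬(x0 ∧ F))
  step 6: ¬x1 ∧ (¬x1 ∨ (x0 ∧ F))
  step 7: ¬x1 ∧ (¬x1 ∨ F)

Answer: after 7 steps: ¬x1 ∧ (¬x1 ∨ F)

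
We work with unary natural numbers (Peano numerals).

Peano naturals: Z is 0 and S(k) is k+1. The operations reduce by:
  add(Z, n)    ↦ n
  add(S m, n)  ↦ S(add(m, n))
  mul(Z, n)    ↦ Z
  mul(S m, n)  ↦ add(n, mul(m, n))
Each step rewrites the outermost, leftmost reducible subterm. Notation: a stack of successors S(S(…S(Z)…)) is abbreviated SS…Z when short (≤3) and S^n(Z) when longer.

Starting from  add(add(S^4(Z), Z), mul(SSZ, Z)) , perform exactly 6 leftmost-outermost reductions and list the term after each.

Answer: after 6 steps: S(S(S(add(add(SZ, Z), mul(SSZ, Z)))))

Working:
  start: add(add(S^4(Z), Z), mul(SSZ, Z))
  step 1: add(S(add(SSSZ, Z)), mul(SSZ, Z))
  step 2: S(add(add(SSSZ, Z), mul(SSZ, Z)))
  step 3: S(add(S(add(SSZ, Z)), mul(SSZ, Z)))
  step 4: S(S(add(add(SSZ, Z), mul(SSZ, Z))))
  step 5: S(S(add(S(add(SZ, Z)), mul(SSZ, Z))))
  step 6: S(S(S(add(add(SZ, Z), mul(SSZ, Z)))))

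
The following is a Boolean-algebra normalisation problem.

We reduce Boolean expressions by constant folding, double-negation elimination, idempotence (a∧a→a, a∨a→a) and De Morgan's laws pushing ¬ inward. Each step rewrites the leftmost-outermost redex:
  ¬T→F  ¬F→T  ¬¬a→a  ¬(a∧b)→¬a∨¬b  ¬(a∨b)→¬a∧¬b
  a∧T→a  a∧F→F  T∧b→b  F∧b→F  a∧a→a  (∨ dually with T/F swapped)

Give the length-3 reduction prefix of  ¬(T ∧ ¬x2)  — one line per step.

Answer: after 3 steps: ¬¬x2

Derivation:
  start: ¬(T ∧ ¬x2)
  →1  ¬T ∨ ¬¬x2
  →2  F ∨ ¬¬x2
  →3  ¬¬x2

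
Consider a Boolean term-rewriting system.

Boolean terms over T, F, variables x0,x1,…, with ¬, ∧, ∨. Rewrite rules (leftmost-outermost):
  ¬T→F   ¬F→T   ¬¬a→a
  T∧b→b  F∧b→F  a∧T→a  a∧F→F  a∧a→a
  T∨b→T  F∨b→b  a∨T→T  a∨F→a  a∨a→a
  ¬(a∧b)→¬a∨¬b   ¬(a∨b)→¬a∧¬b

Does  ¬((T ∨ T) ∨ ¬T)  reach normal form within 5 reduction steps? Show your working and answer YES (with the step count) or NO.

  start: ¬((T ∨ T) ∨ ¬T)
  →1  ¬(T ∨ T) ∧ ¬¬T
  →2  (¬T ∧ ¬T) ∧ ¬¬T
  →3  ¬T ∧ ¬¬T
  →4  F ∧ ¬¬T
  →5  F

Answer: YES — reaches normal form F in 5 ≤ 5 steps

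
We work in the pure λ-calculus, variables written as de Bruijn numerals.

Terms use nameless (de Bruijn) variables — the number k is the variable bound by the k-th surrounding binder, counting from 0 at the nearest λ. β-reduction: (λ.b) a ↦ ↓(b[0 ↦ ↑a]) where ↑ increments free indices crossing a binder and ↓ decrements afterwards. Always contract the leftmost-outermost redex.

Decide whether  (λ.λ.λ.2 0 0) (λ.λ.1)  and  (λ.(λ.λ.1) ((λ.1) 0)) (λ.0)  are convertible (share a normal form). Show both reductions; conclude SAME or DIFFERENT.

Answer: SAME — A ⇓ λ.λ.0, B ⇓ λ.λ.0

Reduction:
Term A:
  start: (λ.λ.λ.2 0 0) (λ.λ.1)
  →1  λ.λ.(λ.λ.1) 0 0
  →2  λ.λ.(λ.1) 0
  →3  λ.λ.0

Term B:
  start: (λ.(λ.λ.1) ((λ.1) 0)) (λ.0)
  →1  (λ.λ.1) ((λ.λ.0) (λ.0))
  →2  λ.(λ.λ.0) (λ.0)
  →3  λ.λ.0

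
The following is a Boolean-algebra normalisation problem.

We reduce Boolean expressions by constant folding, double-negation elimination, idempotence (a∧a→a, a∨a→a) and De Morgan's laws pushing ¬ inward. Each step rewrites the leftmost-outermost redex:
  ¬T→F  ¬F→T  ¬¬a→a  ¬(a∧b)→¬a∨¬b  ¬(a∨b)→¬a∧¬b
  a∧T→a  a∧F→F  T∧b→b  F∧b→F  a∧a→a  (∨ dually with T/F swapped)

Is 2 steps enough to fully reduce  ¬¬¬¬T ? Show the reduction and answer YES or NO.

Answer: YES — reaches normal form T in 2 ≤ 2 steps

Reduction:
  start: ¬¬¬¬T
  step 1: ¬¬T
  step 2: T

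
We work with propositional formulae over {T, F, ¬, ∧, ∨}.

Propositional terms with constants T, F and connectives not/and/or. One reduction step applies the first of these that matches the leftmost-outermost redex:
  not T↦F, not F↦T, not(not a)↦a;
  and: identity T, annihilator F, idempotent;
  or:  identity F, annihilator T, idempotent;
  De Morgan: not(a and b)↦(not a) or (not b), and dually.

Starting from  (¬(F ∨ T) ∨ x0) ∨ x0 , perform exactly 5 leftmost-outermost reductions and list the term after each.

Answer: after 5 steps: x0 ∨ x0

Reduction:
  start: (¬(F ∨ T) ∨ x0) ∨ x0
  step 1: ((¬F ∧ ¬T) ∨ x0) ∨ x0
  step 2: ((T ∧ ¬T) ∨ x0) ∨ x0
  step 3: (¬T ∨ x0) ∨ x0
  step 4: (F ∨ x0) ∨ x0
  step 5: x0 ∨ x0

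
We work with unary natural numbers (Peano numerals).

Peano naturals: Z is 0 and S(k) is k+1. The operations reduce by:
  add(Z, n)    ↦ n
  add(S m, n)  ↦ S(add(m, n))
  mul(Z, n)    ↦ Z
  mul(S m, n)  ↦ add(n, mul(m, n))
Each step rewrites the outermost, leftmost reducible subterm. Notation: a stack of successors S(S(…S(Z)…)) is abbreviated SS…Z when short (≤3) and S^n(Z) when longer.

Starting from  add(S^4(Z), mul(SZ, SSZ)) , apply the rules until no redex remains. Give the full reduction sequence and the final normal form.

Answer: normal form = S^6(Z)  (in 10 steps)

Reduction:
  start: add(S^4(Z), mul(SZ, SSZ))
  →1  S(add(SSSZ, mul(SZ, SSZ)))
  →2  S(S(add(SSZ, mul(SZ, SSZ))))
  →3  S(S(S(add(SZ, mul(SZ, SSZ)))))
  →4  S(S(S(S(add(Z, mul(SZ, SSZ))))))
  →5  S(S(S(S(mul(SZ, SSZ)))))
  →6  S(S(S(S(add(SSZ, mul(Z, SSZ))))))
  →7  S(S(S(S(S(add(SZ, mul(Z, SSZ)))))))
  →8  S(S(S(S(S(S(add(Z, mul(Z, SSZ))))))))
  →9  S(S(S(S(S(S(mul(Z, SSZ)))))))
  →10  S^6(Z)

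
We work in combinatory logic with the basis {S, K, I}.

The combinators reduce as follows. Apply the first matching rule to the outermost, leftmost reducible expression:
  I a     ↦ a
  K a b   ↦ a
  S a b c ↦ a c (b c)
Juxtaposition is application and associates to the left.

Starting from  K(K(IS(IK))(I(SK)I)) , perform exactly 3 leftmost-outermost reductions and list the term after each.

Answer: after 3 steps: K(SK)

Derivation:
  start: K(K(IS(IK))(I(SK)I))
  step 1: K(IS(IK))
  step 2: K(S(IK))
  step 3: K(SK)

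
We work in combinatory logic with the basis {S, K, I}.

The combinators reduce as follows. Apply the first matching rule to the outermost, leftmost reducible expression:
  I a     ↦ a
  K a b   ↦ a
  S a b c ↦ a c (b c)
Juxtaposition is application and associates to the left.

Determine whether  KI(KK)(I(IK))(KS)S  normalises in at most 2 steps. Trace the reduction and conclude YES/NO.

  start: KI(KK)(I(IK))(KS)S
  step 1: I(I(IK))(KS)S
  step 2: I(IK)(KS)S

Answer: NO — after 2 steps the term is I(IK)(KS)S, not yet normal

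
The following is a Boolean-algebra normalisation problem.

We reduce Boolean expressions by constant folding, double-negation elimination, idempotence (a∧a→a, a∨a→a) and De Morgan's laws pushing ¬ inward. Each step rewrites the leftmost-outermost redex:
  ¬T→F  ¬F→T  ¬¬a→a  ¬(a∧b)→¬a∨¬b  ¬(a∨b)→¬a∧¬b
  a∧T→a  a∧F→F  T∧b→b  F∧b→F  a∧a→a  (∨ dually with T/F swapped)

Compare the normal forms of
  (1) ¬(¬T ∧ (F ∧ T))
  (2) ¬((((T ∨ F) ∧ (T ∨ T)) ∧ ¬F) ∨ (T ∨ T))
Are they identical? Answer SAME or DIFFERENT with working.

Term A:
  start: ¬(¬T ∧ (F ∧ T))
  →1  ¬¬T ∨ ¬(F ∧ T)
  →2  T ∨ ¬(F ∧ T)
  →3  T

Term B:
  start: ¬((((T ∨ F) ∧ (T ∨ T)) ∧ ¬F) ∨ (T ∨ T))
  →1  ¬(((T ∨ F) ∧ (T ∨ T)) ∧ ¬F) ∧ ¬(T ∨ T)
  →2  (¬((T ∨ F) ∧ (T ∨ T)) ∨ ¬¬F) ∧ ¬(T ∨ T)
  →3  ((¬(T ∨ F) ∨ ¬(T ∨ T)) ∨ ¬¬F) ∧ ¬(T ∨ T)
  →4  (((¬T ∧ ¬F) ∨ ¬(T ∨ T)) ∨ ¬¬F) ∧ ¬(T ∨ T)
  →5  (((F ∧ ¬F) ∨ ¬(T ∨ T)) ∨ ¬¬F) ∧ ¬(T ∨ T)
  →6  ((F ∨ ¬(T ∨ T)) ∨ ¬¬F) ∧ ¬(T ∨ T)
  →7  (¬(T ∨ T) ∨ ¬¬F) ∧ ¬(T ∨ T)
  →8  ((¬T ∧ ¬T) ∨ ¬¬F) ∧ ¬(T ∨ T)
  →9  (¬T ∨ ¬¬F) ∧ ¬(T ∨ T)
  →10  (F ∨ ¬¬F) ∧ ¬(T ∨ T)
  →11  ¬¬F ∧ ¬(T ∨ T)
  →12  F ∧ ¬(T ∨ T)
  →13  F

Answer: DIFFERENT — A ⇓ T, B ⇓ F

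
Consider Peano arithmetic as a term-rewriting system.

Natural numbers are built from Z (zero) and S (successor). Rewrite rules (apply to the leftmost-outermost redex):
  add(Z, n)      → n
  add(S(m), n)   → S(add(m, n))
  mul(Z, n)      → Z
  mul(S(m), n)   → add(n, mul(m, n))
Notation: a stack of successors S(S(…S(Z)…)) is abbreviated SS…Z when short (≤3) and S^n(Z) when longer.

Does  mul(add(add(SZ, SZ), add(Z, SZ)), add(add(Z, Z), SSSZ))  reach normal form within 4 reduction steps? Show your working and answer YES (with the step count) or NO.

Answer: NO — after 4 steps the term is add(add(Z, SSSZ), mul(add(add(Z, SZ), add(Z, SZ)), add(add(Z, Z), SSSZ))), not yet normal

Derivation:
  start: mul(add(add(SZ, SZ), add(Z, SZ)), add(add(Z, Z), SSSZ))
  step 1: mul(add(S(add(Z, SZ)), add(Z, SZ)), add(add(Z, Z), SSSZ))
  step 2: mul(S(add(add(Z, SZ), add(Z, SZ))), add(add(Z, Z), SSSZ))
  step 3: add(add(add(Z, Z), SSSZ), mul(add(add(Z, SZ), add(Z, SZ)), add(add(Z, Z), SSSZ)))
  step 4: add(add(Z, SSSZ), mul(add(add(Z, SZ), add(Z, SZ)), add(add(Z, Z), SSSZ)))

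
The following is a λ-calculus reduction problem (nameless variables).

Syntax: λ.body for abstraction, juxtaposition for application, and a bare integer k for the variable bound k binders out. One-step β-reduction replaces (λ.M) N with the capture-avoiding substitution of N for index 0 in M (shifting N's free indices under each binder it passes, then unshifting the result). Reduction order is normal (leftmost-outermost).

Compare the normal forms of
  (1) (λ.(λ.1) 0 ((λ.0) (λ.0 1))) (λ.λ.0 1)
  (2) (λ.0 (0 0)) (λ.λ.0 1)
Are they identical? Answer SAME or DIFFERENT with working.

Answer: SAME — A ⇓ λ.0 (λ.0 (λ.λ.0 1)), B ⇓ λ.0 (λ.0 (λ.λ.0 1))

Derivation:
Term A:
  start: (λ.(λ.1) 0 ((λ.0) (λ.0 1))) (λ.λ.0 1)
  [1] (λ.λ.λ.0 1) (λ.λ.0 1) ((λ.0) (λ.0 (λ.λ.0 1)))
  [2] (λ.λ.0 1) ((λ.0) (λ.0 (λ.λ.0 1)))
  [3] λ.0 ((λ.0) (λ.0 (λ.λ.0 1)))
  [4] λ.0 (λ.0 (λ.λ.0 1))

Term B:
  start: (λ.0 (0 0)) (λ.λ.0 1)
  [1] (λ.λ.0 1) ((λ.λ.0 1) (λ.λ.0 1))
  [2] λ.0 ((λ.λ.0 1) (λ.λ.0 1))
  [3] λ.0 (λ.0 (λ.λ.0 1))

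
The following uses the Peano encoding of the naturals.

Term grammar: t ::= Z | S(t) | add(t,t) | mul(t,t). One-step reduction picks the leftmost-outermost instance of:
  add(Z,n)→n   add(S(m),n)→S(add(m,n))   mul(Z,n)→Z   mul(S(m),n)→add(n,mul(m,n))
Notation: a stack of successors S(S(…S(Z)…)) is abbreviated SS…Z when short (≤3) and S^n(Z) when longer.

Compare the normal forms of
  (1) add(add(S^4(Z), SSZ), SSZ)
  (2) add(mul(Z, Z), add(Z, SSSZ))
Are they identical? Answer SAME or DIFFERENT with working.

Term A:
  start: add(add(S^4(Z), SSZ), SSZ)
  step 1: add(S(add(SSSZ, SSZ)), SSZ)
  step 2: S(add(add(SSSZ, SSZ), SSZ))
  step 3: S(add(S(add(SSZ, SSZ)), SSZ))
  step 4: S(S(add(add(SSZ, SSZ), SSZ)))
  step 5: S(S(add(S(add(SZ, SSZ)), SSZ)))
  step 6: S(S(S(add(add(SZ, SSZ), SSZ))))
  step 7: S(S(S(add(S(add(Z, SSZ)), SSZ))))
  step 8: S(S(S(S(add(add(Z, SSZ), SSZ)))))
  step 9: S(S(S(S(add(SSZ, SSZ)))))
  step 10: S(S(S(S(S(add(SZ, SSZ))))))
  step 11: S(S(S(S(S(S(add(Z, SSZ)))))))
  step 12: S^8(Z)

Term B:
  start: add(mul(Z, Z), add(Z, SSSZ))
  step 1: add(Z, add(Z, SSSZ))
  step 2: add(Z, SSSZ)
  step 3: SSSZ

Answer: DIFFERENT — A ⇓ S^8(Z), B ⇓ SSSZ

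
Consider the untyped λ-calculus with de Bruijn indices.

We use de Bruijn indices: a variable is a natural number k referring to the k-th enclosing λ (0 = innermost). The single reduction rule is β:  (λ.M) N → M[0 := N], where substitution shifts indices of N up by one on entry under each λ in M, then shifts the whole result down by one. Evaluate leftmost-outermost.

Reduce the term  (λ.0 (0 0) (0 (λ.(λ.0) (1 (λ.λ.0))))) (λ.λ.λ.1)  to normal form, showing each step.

  start: (λ.0 (0 0) (0 (λ.(λ.0) (1 (λ.λ.0))))) (λ.λ.λ.1)
  step 1: (λ.λ.λ.1) ((λ.λ.λ.1) (λ.λ.λ.1)) ((λ.λ.λ.1) (λ.(λ.0) ((λ.λ.λ.1) (λ.λ.0))))
  step 2: (λ.λ.1) ((λ.λ.λ.1) (λ.(λ.0) ((λ.λ.λ.1) (λ.λ.0))))
  step 3: λ.(λ.λ.λ.1) (λ.(λ.0) ((λ.λ.λ.1) (λ.λ.0)))
  step 4: λ.λ.λ.1

Answer: normal form = λ.λ.λ.1  (in 4 steps)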